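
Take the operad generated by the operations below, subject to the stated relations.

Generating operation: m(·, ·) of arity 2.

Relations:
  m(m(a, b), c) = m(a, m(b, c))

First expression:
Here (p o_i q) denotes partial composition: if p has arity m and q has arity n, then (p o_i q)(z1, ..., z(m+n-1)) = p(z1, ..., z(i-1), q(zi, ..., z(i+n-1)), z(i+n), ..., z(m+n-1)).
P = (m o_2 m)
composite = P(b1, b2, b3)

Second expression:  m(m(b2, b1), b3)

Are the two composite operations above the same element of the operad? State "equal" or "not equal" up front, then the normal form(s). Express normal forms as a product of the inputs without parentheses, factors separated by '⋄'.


Reducing the first expression gives b1 ⋄ b2 ⋄ b3
Reducing the second expression gives b2 ⋄ b1 ⋄ b3
No match — not equal.

not equal; first: b1 ⋄ b2 ⋄ b3; second: b2 ⋄ b1 ⋄ b3


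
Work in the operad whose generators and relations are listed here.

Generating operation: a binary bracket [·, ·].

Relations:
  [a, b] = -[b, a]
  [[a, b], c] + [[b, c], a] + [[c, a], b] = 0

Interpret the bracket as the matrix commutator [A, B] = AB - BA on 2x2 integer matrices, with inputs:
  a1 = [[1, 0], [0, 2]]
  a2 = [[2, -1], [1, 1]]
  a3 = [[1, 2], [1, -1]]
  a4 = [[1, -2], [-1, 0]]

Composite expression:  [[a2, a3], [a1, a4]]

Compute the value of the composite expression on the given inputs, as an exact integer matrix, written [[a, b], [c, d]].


[a2, a3] = [[-3, 4], [1, 3]]
[a1, a4] = [[0, 2], [-1, 0]]
[[a2, a3], [a1, a4]] = [[-6, -12], [-6, 6]]

[[-6, -12], [-6, 6]]


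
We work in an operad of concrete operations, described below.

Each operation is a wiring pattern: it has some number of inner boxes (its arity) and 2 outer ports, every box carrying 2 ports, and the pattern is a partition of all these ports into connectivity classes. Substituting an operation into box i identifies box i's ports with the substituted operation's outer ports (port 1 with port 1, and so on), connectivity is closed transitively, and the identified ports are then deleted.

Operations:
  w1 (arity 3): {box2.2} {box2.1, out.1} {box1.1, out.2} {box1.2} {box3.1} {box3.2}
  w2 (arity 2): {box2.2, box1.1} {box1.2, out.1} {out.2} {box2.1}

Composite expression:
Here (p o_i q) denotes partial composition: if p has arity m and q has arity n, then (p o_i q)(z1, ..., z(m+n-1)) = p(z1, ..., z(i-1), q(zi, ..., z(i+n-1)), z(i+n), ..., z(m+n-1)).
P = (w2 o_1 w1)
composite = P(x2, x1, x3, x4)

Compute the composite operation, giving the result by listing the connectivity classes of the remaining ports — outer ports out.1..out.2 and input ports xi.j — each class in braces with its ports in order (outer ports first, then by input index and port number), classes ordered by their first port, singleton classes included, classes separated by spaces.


Treat the ports identified at w2 as solder joints: merge, then drop.
stage w1: inputs (x2, x1, x3), connectivity {out.1, x1.1} {out.2, x2.1} {x1.2} {x2.2} {x3.1} {x3.2}, out.j its boundary
stage w2: inputs (x2, x1, x3, x4), connectivity {out.1, x2.1} {out.2} {x1.1, x4.2} {x1.2} {x2.2} {x3.1} {x3.2} {x4.1}, out.j its boundary

{out.1, x2.1} {out.2} {x1.1, x4.2} {x1.2} {x2.2} {x3.1} {x3.2} {x4.1}


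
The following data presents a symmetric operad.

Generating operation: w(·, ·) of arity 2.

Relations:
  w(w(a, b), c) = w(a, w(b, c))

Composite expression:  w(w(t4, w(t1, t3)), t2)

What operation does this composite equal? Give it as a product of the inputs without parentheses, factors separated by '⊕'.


t4 ⊕ t1 ⊕ t3 ⊕ t2


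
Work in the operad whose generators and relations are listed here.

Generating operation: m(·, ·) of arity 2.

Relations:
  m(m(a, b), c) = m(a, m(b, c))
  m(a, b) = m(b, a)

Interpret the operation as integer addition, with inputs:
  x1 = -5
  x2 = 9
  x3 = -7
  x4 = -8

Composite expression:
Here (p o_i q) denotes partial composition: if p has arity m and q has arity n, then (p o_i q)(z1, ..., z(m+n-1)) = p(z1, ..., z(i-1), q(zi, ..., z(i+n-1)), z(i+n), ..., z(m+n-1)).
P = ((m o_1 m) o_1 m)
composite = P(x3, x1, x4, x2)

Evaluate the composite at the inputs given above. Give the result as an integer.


-11


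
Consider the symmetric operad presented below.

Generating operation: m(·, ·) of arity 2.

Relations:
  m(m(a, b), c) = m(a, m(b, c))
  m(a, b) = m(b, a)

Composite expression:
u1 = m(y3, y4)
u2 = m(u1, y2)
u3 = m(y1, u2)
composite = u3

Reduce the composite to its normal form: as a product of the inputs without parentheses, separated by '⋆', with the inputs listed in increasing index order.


y1 ⋆ y2 ⋆ y3 ⋆ y4

Any arrangement under m is one operation, so sort the y-inputs.
m(y3, y4) linearizes to y3 ⋆ y4
m(m(y3, y4), y2) linearizes to y3 ⋆ y4 ⋆ y2
m(y1, m(m(y3, y4), y2)) linearizes to y1 ⋆ y3 ⋆ y4 ⋆ y2
the factors in increasing index order: y1 ⋆ y2 ⋆ y3 ⋆ y4


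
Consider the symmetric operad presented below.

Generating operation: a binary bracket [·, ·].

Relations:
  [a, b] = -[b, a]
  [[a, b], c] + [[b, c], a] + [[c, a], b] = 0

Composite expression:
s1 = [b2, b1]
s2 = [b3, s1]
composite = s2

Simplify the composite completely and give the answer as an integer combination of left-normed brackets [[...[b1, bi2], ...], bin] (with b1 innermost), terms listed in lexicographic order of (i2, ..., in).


[[b1, b2], b3]

A multilinear Lie element is pinned by b1-initial words (b1 innermost).
Composite bracket: [b3, [b2, b1]]
Under [a, b] = ab - ba we get 4 signed associative words (2^2 = 4).
Collect the words opening with b1:
  sign of b1b2b3 is +1, so it contributes +[[b1, b2], b3]


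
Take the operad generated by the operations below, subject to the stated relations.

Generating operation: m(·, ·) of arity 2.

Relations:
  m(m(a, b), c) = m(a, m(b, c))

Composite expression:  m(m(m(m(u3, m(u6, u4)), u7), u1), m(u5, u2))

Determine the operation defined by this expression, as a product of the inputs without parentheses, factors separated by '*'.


u3 * u6 * u4 * u7 * u1 * u5 * u2

All parenthesizations of m agree; list the u-inputs left to right.
m(u6, u4) flattens to u6 * u4
m(u3, m(u6, u4)) flattens to u3 * u6 * u4
m(m(u3, m(u6, u4)), u7) flattens to u3 * u6 * u4 * u7
m(m(m(u3, m(u6, u4)), u7), u1) flattens to u3 * u6 * u4 * u7 * u1
m(u5, u2) flattens to u5 * u2
m(m(m(m(u3, m(u6, u4)), u7), u1), m(u5, u2)) flattens to u3 * u6 * u4 * u7 * u1 * u5 * u2


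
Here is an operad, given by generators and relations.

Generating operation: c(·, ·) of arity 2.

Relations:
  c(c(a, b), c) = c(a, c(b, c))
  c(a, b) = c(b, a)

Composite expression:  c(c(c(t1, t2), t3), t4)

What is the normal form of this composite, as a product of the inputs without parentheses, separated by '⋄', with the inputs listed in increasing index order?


t1 ⋄ t2 ⋄ t3 ⋄ t4

Both nesting and order wash out for c; what remains is which t's occur.
c(t1, t2) linearizes to t1 ⋄ t2
c(c(t1, t2), t3) linearizes to t1 ⋄ t2 ⋄ t3
c(c(c(t1, t2), t3), t4) linearizes to t1 ⋄ t2 ⋄ t3 ⋄ t4
the factors in increasing index order: t1 ⋄ t2 ⋄ t3 ⋄ t4


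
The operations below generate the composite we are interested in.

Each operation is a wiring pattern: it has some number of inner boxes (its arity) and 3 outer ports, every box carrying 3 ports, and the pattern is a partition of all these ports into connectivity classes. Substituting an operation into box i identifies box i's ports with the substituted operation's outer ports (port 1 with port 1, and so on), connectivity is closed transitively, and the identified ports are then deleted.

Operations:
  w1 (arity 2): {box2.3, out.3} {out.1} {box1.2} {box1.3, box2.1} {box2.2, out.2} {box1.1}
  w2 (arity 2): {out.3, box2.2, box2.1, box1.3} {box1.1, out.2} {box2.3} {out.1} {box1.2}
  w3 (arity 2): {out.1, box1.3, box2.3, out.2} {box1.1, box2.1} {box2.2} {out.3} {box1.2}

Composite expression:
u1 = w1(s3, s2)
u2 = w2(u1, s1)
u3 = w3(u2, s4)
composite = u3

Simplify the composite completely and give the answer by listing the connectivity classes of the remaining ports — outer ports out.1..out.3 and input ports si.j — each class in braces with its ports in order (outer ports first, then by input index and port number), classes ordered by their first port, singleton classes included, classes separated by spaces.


Substituting into w3 glues patterns; closure does the rest.
stage w1: inputs (s3, s2), connectivity {out.1} {out.2, s2.2} {out.3, s2.3} {s2.1, s3.3} {s3.1} {s3.2}, out.j its boundary
stage w2: inputs (s3, s2, s1), connectivity {out.1} {out.2} {out.3, s1.1, s1.2, s2.3} {s1.3} {s2.1, s3.3} {s2.2} {s3.1} {s3.2}, out.j its boundary
stage w3: inputs (s3, s2, s1, s4), connectivity {out.1, out.2, s1.1, s1.2, s2.3, s4.3} {out.3} {s1.3} {s2.1, s3.3} {s2.2} {s3.1} {s3.2} {s4.1} {s4.2}, out.j its boundary

{out.1, out.2, s1.1, s1.2, s2.3, s4.3} {out.3} {s1.3} {s2.1, s3.3} {s2.2} {s3.1} {s3.2} {s4.1} {s4.2}


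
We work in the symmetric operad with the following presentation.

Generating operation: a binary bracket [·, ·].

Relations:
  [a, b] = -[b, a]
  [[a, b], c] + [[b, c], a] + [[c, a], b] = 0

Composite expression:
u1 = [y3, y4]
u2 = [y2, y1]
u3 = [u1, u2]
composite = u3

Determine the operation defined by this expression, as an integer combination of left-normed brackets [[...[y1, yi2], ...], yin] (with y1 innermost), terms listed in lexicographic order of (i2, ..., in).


A multilinear Lie element is pinned by y1-initial words (y1 innermost).
Composite bracket: [[y3, y4], [y2, y1]]
Under [a, b] = ab - ba we get 8 signed associative words (2^3 = 8).
Only words starting with y1 matter:
  y1y2y3y4 appears with sign +1, giving the term +[[[y1, y2], y3], y4]
  y1y2y4y3 appears with sign -1, giving the term -[[[y1, y2], y4], y3]

[[[y1, y2], y3], y4] - [[[y1, y2], y4], y3]


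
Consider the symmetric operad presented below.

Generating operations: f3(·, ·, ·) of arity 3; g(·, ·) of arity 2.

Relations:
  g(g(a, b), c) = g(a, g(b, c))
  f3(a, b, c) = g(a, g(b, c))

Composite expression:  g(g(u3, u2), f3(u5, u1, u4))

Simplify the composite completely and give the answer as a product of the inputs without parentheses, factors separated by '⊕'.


u3 ⊕ u2 ⊕ u5 ⊕ u1 ⊕ u4


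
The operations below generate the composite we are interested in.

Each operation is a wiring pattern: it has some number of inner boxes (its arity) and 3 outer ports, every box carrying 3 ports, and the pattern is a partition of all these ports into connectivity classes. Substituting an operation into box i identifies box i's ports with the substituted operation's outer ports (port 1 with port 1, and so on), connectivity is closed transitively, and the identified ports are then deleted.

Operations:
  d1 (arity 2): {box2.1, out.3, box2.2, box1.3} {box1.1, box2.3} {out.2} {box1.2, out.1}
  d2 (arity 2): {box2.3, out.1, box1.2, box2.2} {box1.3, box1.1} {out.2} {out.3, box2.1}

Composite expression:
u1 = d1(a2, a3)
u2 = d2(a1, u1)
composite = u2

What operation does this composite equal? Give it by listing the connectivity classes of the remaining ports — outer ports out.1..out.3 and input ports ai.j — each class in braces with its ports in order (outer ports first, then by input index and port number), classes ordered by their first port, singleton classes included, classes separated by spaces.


Two ports join when wires chain via d2-identified ports.
through d1, on inputs (a2, a3): {out.1, a2.2} {out.2} {out.3, a2.3, a3.1, a3.2} {a2.1, a3.3} (out.j = stage outer ports)
through d2, on inputs (a1, a2, a3): {out.1, a1.2, a2.3, a3.1, a3.2} {out.2} {out.3, a2.2} {a1.1, a1.3} {a2.1, a3.3} (out.j = stage outer ports)

{out.1, a1.2, a2.3, a3.1, a3.2} {out.2} {out.3, a2.2} {a1.1, a1.3} {a2.1, a3.3}


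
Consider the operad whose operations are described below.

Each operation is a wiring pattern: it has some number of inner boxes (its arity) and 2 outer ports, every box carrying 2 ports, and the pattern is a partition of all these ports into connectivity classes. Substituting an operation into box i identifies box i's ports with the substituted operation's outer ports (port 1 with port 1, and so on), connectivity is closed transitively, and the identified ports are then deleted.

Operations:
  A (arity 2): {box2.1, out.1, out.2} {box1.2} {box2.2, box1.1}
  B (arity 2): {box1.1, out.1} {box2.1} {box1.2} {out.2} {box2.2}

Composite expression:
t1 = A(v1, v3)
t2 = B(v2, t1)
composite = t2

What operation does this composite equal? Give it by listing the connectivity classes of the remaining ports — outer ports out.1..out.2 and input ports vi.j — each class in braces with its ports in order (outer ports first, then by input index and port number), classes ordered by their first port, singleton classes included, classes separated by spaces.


After gluing at B, chains via deleted ports link the v-ports.
through A, on inputs (v1, v3): {out.1, out.2, v3.1} {v1.1, v3.2} {v1.2} (out.j = stage outer ports)
through B, on inputs (v2, v1, v3): {out.1, v2.1} {out.2} {v1.1, v3.2} {v1.2} {v2.2} {v3.1} (out.j = stage outer ports)

{out.1, v2.1} {out.2} {v1.1, v3.2} {v1.2} {v2.2} {v3.1}


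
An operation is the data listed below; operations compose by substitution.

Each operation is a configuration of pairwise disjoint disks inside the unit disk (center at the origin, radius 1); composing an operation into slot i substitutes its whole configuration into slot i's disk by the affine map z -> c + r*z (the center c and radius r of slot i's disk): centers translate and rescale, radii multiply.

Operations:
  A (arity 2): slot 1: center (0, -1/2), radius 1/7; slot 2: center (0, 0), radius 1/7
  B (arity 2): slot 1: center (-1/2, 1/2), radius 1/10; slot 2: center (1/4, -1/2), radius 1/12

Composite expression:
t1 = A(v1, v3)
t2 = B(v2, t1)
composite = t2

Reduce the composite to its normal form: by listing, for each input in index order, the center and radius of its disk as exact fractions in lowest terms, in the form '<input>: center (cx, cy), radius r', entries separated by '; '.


Affine substitution under B: radii multiply and v-centers shift.
v2: after 1 affine step, its disk has center (-1/2, 1/2), radius 1/10
v1: after 2 affine steps, its disk has center (1/4, -13/24), radius 1/84
v3: after 2 affine steps, its disk has center (1/4, -1/2), radius 1/84

v1: center (1/4, -13/24), radius 1/84; v2: center (-1/2, 1/2), radius 1/10; v3: center (1/4, -1/2), radius 1/84


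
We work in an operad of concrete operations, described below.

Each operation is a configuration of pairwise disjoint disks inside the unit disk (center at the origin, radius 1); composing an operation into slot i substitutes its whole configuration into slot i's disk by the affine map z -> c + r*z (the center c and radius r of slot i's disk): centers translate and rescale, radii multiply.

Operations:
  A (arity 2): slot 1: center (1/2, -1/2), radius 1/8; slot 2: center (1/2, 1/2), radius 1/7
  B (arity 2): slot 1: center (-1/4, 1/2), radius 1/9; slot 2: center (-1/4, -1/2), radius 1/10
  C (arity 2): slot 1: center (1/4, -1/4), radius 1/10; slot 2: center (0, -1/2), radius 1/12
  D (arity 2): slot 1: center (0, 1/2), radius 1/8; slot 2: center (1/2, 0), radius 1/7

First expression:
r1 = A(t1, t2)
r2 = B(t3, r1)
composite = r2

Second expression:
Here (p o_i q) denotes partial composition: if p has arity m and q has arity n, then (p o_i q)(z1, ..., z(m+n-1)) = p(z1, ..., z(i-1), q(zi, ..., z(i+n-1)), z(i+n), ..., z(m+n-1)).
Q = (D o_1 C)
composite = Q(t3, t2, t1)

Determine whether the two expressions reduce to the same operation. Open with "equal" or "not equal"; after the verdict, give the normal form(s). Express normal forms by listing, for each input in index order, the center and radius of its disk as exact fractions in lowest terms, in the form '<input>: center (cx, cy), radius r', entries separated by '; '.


not equal; first: t1: center (-1/5, -11/20), radius 1/80; t2: center (-1/5, -9/20), radius 1/70; t3: center (-1/4, 1/2), radius 1/9; second: t1: center (1/2, 0), radius 1/7; t2: center (0, 7/16), radius 1/96; t3: center (1/32, 15/32), radius 1/80

The first expression reduces to t1: center (-1/5, -11/20), radius 1/80; t2: center (-1/5, -9/20), radius 1/70; t3: center (-1/4, 1/2), radius 1/9
The second expression reduces to t1: center (1/2, 0), radius 1/7; t2: center (0, 7/16), radius 1/96; t3: center (1/32, 15/32), radius 1/80
The normal forms differ: not equal.


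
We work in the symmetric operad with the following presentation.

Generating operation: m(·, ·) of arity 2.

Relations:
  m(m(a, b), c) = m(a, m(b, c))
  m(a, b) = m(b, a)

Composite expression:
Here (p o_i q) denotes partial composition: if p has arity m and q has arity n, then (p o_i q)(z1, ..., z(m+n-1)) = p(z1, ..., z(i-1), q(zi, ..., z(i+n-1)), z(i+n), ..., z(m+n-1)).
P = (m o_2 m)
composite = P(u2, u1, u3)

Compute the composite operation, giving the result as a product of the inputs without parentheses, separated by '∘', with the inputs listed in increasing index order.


u1 ∘ u2 ∘ u3

Key point: m commutes, so take the u-inputs in any fixed order.
m(u1, u3) linearizes to u1 ∘ u3
m(u2, m(u1, u3)) linearizes to u2 ∘ u1 ∘ u3
the factors in increasing index order: u1 ∘ u2 ∘ u3


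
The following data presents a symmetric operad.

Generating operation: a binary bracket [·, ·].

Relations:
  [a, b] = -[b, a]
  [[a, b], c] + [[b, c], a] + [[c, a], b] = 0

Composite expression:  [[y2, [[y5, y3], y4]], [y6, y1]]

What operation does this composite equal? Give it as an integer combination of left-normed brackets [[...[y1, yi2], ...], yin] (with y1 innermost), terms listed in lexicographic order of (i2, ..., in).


In the tensor algebra, words opening y1 carry the y1-anchored form.
Composite bracket: [[y2, [[y5, y3], y4]], [y6, y1]]
Full expansion: 32 signed words from ab - ba (2^5 = 32).
Collect the words opening with y1:
  sign of y1y6y2y3y5y4 is -1, so it contributes -[[[[[y1, y6], y2], y3], y5], y4]
  sign of y1y6y2y4y3y5 is +1, so it contributes +[[[[[y1, y6], y2], y4], y3], y5]
  sign of y1y6y2y4y5y3 is -1, so it contributes -[[[[[y1, y6], y2], y4], y5], y3]
  sign of y1y6y2y5y3y4 is +1, so it contributes +[[[[[y1, y6], y2], y5], y3], y4]
  sign of y1y6y3y5y4y2 is +1, so it contributes +[[[[[y1, y6], y3], y5], y4], y2]
  sign of y1y6y4y3y5y2 is -1, so it contributes -[[[[[y1, y6], y4], y3], y5], y2]
  sign of y1y6y4y5y3y2 is +1, so it contributes +[[[[[y1, y6], y4], y5], y3], y2]
  sign of y1y6y5y3y4y2 is -1, so it contributes -[[[[[y1, y6], y5], y3], y4], y2]

-[[[[[y1, y6], y2], y3], y5], y4] + [[[[[y1, y6], y2], y4], y3], y5] - [[[[[y1, y6], y2], y4], y5], y3] + [[[[[y1, y6], y2], y5], y3], y4] + [[[[[y1, y6], y3], y5], y4], y2] - [[[[[y1, y6], y4], y3], y5], y2] + [[[[[y1, y6], y4], y5], y3], y2] - [[[[[y1, y6], y5], y3], y4], y2]


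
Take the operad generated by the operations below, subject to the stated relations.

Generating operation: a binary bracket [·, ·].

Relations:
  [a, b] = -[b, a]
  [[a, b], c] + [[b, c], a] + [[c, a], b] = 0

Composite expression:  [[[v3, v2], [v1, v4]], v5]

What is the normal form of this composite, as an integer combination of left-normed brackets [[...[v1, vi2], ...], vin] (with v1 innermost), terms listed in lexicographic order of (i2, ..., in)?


Skip Jacobi rewriting: expand, keep v1-initial words, read off terms.
Composite bracket: [[[v3, v2], [v1, v4]], v5]
Under [a, b] = ab - ba we get 16 signed associative words (2^4 = 16).
Keep just the words that open with v1:
  word v1v4v2v3v5 has sign +1, contributing +[[[[v1, v4], v2], v3], v5]
  word v1v4v3v2v5 has sign -1, contributing -[[[[v1, v4], v3], v2], v5]

[[[[v1, v4], v2], v3], v5] - [[[[v1, v4], v3], v2], v5]


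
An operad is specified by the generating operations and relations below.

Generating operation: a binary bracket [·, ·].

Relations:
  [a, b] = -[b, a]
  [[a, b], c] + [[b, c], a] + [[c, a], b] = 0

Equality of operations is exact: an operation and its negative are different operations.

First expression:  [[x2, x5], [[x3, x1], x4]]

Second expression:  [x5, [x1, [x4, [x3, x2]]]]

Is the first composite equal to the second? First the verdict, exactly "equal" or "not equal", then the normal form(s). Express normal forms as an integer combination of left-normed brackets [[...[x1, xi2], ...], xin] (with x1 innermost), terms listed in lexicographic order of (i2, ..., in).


In normal form, the first expression is [[[[x1, x3], x4], x2], x5] - [[[[x1, x3], x4], x5], x2]
In normal form, the second expression is -[[[[x1, x2], x3], x4], x5] + [[[[x1, x3], x2], x4], x5] + [[[[x1, x4], x2], x3], x5] - [[[[x1, x4], x3], x2], x5]
The forms do not match — not equal.

not equal: they reduce to [[[[x1, x3], x4], x2], x5] - [[[[x1, x3], x4], x5], x2] and -[[[[x1, x2], x3], x4], x5] + [[[[x1, x3], x2], x4], x5] + [[[[x1, x4], x2], x3], x5] - [[[[x1, x4], x3], x2], x5]


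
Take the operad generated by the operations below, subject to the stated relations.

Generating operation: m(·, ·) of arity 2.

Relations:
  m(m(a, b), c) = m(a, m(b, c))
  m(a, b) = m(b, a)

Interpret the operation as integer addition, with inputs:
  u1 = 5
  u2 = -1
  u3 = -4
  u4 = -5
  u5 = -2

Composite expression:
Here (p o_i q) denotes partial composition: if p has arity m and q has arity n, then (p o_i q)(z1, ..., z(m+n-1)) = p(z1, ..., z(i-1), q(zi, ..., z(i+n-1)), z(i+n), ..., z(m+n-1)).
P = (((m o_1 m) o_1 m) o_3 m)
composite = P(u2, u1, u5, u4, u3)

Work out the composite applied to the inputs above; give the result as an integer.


-7

m(u2, u1) = 4
m(u5, u4) = -7
m(m(u2, u1), m(u5, u4)) = -3
m(m(m(u2, u1), m(u5, u4)), u3) = -7


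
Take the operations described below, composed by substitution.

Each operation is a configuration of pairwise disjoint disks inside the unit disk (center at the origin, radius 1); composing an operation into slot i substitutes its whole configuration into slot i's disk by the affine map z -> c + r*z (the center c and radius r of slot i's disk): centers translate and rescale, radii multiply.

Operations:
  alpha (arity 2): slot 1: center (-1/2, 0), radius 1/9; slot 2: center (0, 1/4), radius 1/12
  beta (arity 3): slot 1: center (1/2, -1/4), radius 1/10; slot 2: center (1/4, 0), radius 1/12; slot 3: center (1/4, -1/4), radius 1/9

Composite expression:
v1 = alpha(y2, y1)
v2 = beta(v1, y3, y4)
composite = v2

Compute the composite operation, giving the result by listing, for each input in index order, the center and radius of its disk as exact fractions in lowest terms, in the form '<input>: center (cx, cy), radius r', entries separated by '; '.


y1: center (1/2, -9/40), radius 1/120; y2: center (9/20, -1/4), radius 1/90; y3: center (1/4, 0), radius 1/12; y4: center (1/4, -1/4), radius 1/9


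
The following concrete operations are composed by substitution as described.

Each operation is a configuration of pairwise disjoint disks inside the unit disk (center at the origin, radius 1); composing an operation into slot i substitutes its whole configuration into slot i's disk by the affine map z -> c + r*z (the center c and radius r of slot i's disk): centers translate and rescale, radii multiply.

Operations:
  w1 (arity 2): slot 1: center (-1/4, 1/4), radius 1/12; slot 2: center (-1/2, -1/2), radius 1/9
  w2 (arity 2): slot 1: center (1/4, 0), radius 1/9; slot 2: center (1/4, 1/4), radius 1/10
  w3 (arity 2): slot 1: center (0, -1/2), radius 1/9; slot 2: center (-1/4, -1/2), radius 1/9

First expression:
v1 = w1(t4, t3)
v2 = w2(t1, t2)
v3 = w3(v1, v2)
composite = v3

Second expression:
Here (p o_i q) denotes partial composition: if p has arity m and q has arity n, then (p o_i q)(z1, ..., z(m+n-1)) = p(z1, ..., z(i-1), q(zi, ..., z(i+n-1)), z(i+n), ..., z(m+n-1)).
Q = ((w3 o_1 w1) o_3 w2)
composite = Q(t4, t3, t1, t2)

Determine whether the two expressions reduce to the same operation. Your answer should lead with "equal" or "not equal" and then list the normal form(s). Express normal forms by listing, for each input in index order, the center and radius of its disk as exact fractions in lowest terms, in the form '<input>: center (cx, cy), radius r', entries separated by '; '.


Normal form of the first expression: t1: center (-2/9, -1/2), radius 1/81; t2: center (-2/9, -17/36), radius 1/90; t3: center (-1/18, -5/9), radius 1/81; t4: center (-1/36, -17/36), radius 1/108
Normal form of the second expression: t1: center (-2/9, -1/2), radius 1/81; t2: center (-2/9, -17/36), radius 1/90; t3: center (-1/18, -5/9), radius 1/81; t4: center (-1/36, -17/36), radius 1/108
Both agree, so they are equal.

equal; the common form is t1: center (-2/9, -1/2), radius 1/81; t2: center (-2/9, -17/36), radius 1/90; t3: center (-1/18, -5/9), radius 1/81; t4: center (-1/36, -17/36), radius 1/108


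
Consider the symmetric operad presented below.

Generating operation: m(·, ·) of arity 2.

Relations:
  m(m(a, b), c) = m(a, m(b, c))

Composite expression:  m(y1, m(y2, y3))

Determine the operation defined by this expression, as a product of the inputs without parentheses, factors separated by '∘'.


Key point: m is associative — brackets drop, the y-order remains.
m(y2, y3) unparenthesizes to y2 ∘ y3
m(y1, m(y2, y3)) unparenthesizes to y1 ∘ y2 ∘ y3

y1 ∘ y2 ∘ y3


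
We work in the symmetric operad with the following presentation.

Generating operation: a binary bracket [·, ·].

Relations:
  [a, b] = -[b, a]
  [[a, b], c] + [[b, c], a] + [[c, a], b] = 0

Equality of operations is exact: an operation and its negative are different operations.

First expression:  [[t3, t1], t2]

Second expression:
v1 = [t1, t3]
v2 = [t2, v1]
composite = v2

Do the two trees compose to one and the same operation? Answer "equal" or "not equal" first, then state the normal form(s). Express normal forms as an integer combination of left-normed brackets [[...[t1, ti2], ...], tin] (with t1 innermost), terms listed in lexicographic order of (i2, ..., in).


The first composite normalizes to -[[t1, t3], t2]
The second composite normalizes to -[[t1, t3], t2]
Same normal form: equal.

equal — both sides give -[[t1, t3], t2]


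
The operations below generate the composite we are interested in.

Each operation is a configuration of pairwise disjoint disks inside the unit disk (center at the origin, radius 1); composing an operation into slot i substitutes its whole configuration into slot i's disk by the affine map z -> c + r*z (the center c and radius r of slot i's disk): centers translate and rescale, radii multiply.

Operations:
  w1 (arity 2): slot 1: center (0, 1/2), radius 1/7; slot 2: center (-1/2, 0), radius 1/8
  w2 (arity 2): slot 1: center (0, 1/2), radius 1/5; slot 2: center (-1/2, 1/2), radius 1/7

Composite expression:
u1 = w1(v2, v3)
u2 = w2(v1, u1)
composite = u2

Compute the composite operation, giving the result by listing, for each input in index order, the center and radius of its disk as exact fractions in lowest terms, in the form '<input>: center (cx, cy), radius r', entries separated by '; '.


Each v-disk chains the slot maps above it in w2; radii multiply.
for v1, the 1-step affine chain lands on center (0, 1/2), radius 1/5
for v2, the 2-step affine chain lands on center (-1/2, 4/7), radius 1/49
for v3, the 2-step affine chain lands on center (-4/7, 1/2), radius 1/56

v1: center (0, 1/2), radius 1/5; v2: center (-1/2, 4/7), radius 1/49; v3: center (-4/7, 1/2), radius 1/56


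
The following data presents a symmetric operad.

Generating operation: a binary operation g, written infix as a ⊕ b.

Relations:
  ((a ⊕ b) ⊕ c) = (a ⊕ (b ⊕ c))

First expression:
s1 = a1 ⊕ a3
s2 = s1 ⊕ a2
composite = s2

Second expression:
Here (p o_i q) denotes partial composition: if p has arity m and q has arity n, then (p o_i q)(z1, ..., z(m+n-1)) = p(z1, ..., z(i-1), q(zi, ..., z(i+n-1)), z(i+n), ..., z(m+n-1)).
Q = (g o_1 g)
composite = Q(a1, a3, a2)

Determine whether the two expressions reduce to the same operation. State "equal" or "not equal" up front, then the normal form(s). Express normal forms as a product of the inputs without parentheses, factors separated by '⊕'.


equal: each reduces to a1 ⊕ a3 ⊕ a2

The first composite normalizes to a1 ⊕ a3 ⊕ a2
The second composite normalizes to a1 ⊕ a3 ⊕ a2
Same normal form: equal.


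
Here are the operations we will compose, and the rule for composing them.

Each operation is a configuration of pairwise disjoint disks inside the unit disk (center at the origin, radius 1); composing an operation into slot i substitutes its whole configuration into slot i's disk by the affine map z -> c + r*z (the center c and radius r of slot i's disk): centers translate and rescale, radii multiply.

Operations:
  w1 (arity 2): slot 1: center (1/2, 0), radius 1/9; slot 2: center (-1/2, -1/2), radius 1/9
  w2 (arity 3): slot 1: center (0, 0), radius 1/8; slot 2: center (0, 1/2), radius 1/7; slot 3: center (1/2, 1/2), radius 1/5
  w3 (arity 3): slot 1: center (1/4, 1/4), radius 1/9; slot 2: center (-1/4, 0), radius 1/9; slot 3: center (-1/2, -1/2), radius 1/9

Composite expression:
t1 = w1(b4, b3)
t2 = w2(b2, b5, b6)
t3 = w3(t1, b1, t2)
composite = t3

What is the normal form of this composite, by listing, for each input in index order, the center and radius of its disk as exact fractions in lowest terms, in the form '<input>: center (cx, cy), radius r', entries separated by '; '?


b1: center (-1/4, 0), radius 1/9; b2: center (-1/2, -1/2), radius 1/72; b3: center (7/36, 7/36), radius 1/81; b4: center (11/36, 1/4), radius 1/81; b5: center (-1/2, -4/9), radius 1/63; b6: center (-4/9, -4/9), radius 1/45

Nesting under w3 composes maps z -> c + r*z down each b-path.
input b4: applying the 2 nested substitutions gives center (11/36, 1/4), radius 1/81
input b3: applying the 2 nested substitutions gives center (7/36, 7/36), radius 1/81
input b1: applying the 1 nested substitution gives center (-1/4, 0), radius 1/9
input b2: applying the 2 nested substitutions gives center (-1/2, -1/2), radius 1/72
input b5: applying the 2 nested substitutions gives center (-1/2, -4/9), radius 1/63
input b6: applying the 2 nested substitutions gives center (-4/9, -4/9), radius 1/45


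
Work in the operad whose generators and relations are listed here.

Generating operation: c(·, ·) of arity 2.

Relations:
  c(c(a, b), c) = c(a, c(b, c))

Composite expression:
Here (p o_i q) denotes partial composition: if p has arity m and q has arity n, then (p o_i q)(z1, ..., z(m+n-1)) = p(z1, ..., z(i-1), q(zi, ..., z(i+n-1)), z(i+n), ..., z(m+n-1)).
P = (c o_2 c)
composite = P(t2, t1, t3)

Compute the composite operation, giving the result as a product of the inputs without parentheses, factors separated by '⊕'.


t2 ⊕ t1 ⊕ t3


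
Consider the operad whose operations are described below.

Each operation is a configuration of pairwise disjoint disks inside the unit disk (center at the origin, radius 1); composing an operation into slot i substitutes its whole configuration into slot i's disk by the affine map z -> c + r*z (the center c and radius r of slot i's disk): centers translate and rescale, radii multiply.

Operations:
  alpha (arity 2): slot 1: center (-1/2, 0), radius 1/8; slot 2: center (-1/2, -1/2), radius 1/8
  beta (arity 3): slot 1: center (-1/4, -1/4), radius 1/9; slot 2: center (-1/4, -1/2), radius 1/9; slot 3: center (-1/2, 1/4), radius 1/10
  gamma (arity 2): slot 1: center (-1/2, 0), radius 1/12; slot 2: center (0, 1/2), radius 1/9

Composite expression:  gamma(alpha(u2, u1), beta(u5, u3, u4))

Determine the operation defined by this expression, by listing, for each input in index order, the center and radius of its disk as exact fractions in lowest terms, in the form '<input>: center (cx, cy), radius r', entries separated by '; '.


Below gamma, radii multiply path by path; the u-disk centers shift.
input u2: applying the 2 nested substitutions gives center (-13/24, 0), radius 1/96
input u1: applying the 2 nested substitutions gives center (-13/24, -1/24), radius 1/96
input u5: applying the 2 nested substitutions gives center (-1/36, 17/36), radius 1/81
input u3: applying the 2 nested substitutions gives center (-1/36, 4/9), radius 1/81
input u4: applying the 2 nested substitutions gives center (-1/18, 19/36), radius 1/90

u1: center (-13/24, -1/24), radius 1/96; u2: center (-13/24, 0), radius 1/96; u3: center (-1/36, 4/9), radius 1/81; u4: center (-1/18, 19/36), radius 1/90; u5: center (-1/36, 17/36), radius 1/81


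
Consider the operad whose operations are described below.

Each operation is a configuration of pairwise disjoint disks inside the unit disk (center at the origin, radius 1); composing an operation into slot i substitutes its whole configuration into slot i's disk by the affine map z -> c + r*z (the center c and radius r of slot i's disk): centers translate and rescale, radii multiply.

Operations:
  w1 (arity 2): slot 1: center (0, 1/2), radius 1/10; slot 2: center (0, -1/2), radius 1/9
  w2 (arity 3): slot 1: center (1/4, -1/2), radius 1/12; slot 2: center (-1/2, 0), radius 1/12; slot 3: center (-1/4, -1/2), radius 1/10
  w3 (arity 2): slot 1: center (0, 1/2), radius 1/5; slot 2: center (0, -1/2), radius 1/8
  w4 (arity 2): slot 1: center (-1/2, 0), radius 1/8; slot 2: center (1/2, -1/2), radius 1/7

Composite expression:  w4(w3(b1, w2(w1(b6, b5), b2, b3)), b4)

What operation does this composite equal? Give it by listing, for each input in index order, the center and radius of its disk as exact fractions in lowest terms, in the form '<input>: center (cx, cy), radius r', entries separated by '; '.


Below w4, radii multiply path by path; the b-disk centers shift.
for b1, the 2-step affine chain lands on center (-1/2, 1/16), radius 1/40
for b6, the 4-step affine chain lands on center (-127/256, -107/1536), radius 1/7680
for b5, the 4-step affine chain lands on center (-127/256, -109/1536), radius 1/6912
for b2, the 3-step affine chain lands on center (-65/128, -1/16), radius 1/768
for b3, the 3-step affine chain lands on center (-129/256, -9/128), radius 1/640
for b4, the 1-step affine chain lands on center (1/2, -1/2), radius 1/7

b1: center (-1/2, 1/16), radius 1/40; b2: center (-65/128, -1/16), radius 1/768; b3: center (-129/256, -9/128), radius 1/640; b4: center (1/2, -1/2), radius 1/7; b5: center (-127/256, -109/1536), radius 1/6912; b6: center (-127/256, -107/1536), radius 1/7680


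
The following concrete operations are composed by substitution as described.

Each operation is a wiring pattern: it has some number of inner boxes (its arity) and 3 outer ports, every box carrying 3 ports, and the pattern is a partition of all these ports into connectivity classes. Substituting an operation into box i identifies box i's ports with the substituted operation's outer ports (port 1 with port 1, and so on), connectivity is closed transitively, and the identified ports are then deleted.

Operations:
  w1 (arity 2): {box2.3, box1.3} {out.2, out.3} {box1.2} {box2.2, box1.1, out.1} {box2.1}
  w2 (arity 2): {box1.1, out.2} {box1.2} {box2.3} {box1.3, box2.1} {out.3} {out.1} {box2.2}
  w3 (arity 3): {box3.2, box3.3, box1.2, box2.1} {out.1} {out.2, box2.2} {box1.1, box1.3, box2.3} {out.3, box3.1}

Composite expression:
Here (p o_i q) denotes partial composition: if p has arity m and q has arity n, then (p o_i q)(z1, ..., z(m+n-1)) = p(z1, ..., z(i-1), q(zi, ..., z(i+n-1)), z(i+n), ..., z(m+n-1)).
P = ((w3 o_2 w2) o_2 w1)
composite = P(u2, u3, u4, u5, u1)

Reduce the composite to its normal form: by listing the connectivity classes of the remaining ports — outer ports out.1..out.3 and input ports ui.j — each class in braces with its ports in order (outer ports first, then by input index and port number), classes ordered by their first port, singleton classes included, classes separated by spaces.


{out.1} {out.2, u3.1, u4.2} {out.3, u1.1} {u1.2, u1.3, u2.2} {u2.1, u2.3} {u3.2} {u3.3, u4.3} {u4.1} {u5.1} {u5.2} {u5.3}


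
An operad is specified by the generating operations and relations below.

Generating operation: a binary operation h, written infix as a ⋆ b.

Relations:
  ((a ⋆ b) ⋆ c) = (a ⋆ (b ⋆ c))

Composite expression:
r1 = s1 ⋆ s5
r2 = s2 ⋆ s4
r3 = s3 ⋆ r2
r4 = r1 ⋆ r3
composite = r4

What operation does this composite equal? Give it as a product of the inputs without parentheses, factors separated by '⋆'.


s1 ⋆ s5 ⋆ s3 ⋆ s2 ⋆ s4

Associativity of h dissolves the nesting; only the s-input order survives.
(s1 ⋆ s5) spells out as s1 ⋆ s5
(s2 ⋆ s4) spells out as s2 ⋆ s4
(s3 ⋆ (s2 ⋆ s4)) spells out as s3 ⋆ s2 ⋆ s4
((s1 ⋆ s5) ⋆ (s3 ⋆ (s2 ⋆ s4))) spells out as s1 ⋆ s5 ⋆ s3 ⋆ s2 ⋆ s4


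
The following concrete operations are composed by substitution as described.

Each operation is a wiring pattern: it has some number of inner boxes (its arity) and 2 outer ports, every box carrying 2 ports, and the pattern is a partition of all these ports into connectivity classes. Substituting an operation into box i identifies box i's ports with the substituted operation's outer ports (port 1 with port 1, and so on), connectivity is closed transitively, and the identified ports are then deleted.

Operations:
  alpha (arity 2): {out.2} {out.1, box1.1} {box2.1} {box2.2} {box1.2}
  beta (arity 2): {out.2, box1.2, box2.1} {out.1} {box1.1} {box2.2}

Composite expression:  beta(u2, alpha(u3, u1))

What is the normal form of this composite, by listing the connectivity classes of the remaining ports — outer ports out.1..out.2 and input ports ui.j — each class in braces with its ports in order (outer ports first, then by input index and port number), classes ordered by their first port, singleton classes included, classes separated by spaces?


Connectivity passes through glued beta-boundaries; trace each wire chain.
composing alpha on (u3, u1), with out.j its own outer ports: {out.1, u3.1} {out.2} {u1.1} {u1.2} {u3.2}
composing beta on (u2, u3, u1), with out.j its own outer ports: {out.1} {out.2, u2.2, u3.1} {u1.1} {u1.2} {u2.1} {u3.2}

{out.1} {out.2, u2.2, u3.1} {u1.1} {u1.2} {u2.1} {u3.2}


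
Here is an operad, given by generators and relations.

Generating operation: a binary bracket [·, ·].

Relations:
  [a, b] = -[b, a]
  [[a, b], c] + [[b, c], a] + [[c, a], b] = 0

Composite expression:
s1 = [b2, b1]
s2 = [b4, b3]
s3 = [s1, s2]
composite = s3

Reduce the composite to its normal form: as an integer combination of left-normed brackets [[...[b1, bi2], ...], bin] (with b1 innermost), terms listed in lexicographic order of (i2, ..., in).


[[[b1, b2], b3], b4] - [[[b1, b2], b4], b3]

Skip Jacobi rewriting: expand, keep b1-initial words, read off terms.
Composite bracket: [[b2, b1], [b4, b3]]
Each bracket splits as ab - ba, giving 8 signed words (2^3 = 8).
Words beginning with b1 determine it all:
  b1b2b3b4 appears with sign +1, giving the term +[[[b1, b2], b3], b4]
  b1b2b4b3 appears with sign -1, giving the term -[[[b1, b2], b4], b3]


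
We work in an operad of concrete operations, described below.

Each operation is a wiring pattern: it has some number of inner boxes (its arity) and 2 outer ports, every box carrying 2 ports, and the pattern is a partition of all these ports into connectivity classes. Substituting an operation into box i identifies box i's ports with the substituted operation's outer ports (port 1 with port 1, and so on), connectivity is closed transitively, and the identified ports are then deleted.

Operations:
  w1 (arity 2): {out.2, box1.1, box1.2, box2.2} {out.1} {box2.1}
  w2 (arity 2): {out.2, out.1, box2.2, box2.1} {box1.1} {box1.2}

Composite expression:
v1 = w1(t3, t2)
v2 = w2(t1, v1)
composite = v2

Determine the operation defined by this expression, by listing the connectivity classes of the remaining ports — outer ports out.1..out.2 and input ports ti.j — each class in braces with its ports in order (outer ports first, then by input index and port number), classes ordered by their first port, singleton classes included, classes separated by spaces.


{out.1, out.2, t2.2, t3.1, t3.2} {t1.1} {t1.2} {t2.1}

Substituting into w2 glues patterns; closure does the rest.
the subtree at w1 composes to {out.1} {out.2, t2.2, t3.1, t3.2} {t2.1} on (t3, t2); out.j = own outer ports
the subtree at w2 composes to {out.1, out.2, t2.2, t3.1, t3.2} {t1.1} {t1.2} {t2.1} on (t1, t3, t2); out.j = own outer ports
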